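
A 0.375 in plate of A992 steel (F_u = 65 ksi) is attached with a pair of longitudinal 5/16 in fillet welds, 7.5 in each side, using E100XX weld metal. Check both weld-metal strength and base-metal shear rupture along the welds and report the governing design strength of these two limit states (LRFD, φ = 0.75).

E100XX → F_EXX = 100 ksi.
t_e = 0.707 × 0.3125 = 0.2209 in; L = 15 in.
Weld metal: φR_n = 0.75 × 0.6 × 100 × 0.2209 × 15 = 149.1 kip.
Base metal (shear rupture): φR_n = 0.75 × 0.6 × 65 × 0.375 × 15 = 164.5 kip.
Governing: weld metal.

φR_n ≈ 149 kip (weld metal governs)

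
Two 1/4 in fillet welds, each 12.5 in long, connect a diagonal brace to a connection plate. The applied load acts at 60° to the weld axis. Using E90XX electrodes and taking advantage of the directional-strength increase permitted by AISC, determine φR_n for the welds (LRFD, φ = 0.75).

φR_n ≈ 251 kip

E90XX → F_EXX = 90 ksi.
t_e = 0.707 × 0.25 = 0.1767 in; A_we = 0.1767 × 25 = 4.419 in².
Directional factor: 1.0 + 0.5 sin^1.5(60°) = 1.403.
F_nw = 0.6 × 90 × 1.403 = 75.76 ksi.
φR_n = 0.75 × 75.76 × 4.419 = 251.1 kip.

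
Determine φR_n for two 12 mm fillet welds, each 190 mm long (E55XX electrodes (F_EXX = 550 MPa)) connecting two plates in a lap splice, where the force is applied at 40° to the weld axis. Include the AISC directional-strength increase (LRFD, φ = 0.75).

t_e = 0.707 × 12 = 8.484 mm; A_we = 8.484 × 380 = 3224 mm².
Directional factor: 1.0 + 0.5 sin^1.5(40°) = 1.258.
F_nw = 0.6 × 550 × 1.258 = 415 MPa.
φR_n = 0.75 × 415 × 3224 × 10⁻³ = 1004 kN.

φR_n ≈ 1000 kN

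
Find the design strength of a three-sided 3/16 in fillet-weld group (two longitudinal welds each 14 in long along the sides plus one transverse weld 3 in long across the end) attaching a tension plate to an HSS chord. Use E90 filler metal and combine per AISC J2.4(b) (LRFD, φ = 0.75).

φR_n ≈ 166 kip

E90XX → F_EXX = 90 ksi.
t_e = 0.707 × 0.1875 = 0.1326 in.
R_nwl = 0.6 × 90 × 0.1326 × 28 = 200.4 kip (longitudinal, 2 welds).
R_nwt = 0.6 × 90 × 0.1326 × 3 = 21.48 kip (transverse, base value).
(i) R_nwl + R_nwt = 221.9 kip; (ii) 0.85 R_nwl + 1.5 R_nwt = 202.6 kip.
R_n = max = 221.9 kip [governs: (i)]; φR_n = 166.4 kip.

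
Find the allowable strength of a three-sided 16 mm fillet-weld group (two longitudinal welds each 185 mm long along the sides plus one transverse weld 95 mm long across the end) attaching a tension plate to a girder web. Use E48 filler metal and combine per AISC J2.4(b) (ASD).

R_n/Ω ≈ 757 kN

E48XX → F_EXX = 480 MPa.
t_e = 0.707 × 16 = 11.31 mm.
R_nwl = 0.6 × 480 × 11.31 × 370 × 10⁻³ = 1205 kN (longitudinal, 2 welds).
R_nwt = 0.6 × 480 × 11.31 × 95 × 10⁻³ = 309.5 kN (transverse, base value).
(i) R_nwl + R_nwt = 1515 kN; (ii) 0.85 R_nwl + 1.5 R_nwt = 1489 kN.
R_n = max = 1515 kN [governs: (i)]; R_n/Ω = 757.5 kN.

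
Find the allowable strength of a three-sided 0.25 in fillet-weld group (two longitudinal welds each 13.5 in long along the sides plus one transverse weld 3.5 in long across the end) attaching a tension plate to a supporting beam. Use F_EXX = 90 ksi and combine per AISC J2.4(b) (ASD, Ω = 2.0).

R_n/Ω ≈ 146 kips

t_e = 0.707 × 0.25 = 0.1767 in.
R_nwl = 0.6 × 90 × 0.1767 × 27 = 257.7 kips (longitudinal, 2 welds).
R_nwt = 0.6 × 90 × 0.1767 × 3.5 = 33.41 kips (transverse, base value).
(i) R_nwl + R_nwt = 291.1 kips; (ii) 0.85 R_nwl + 1.5 R_nwt = 269.2 kips.
R_n = max = 291.1 kips [governs: (i)]; R_n/Ω = 145.6 kips.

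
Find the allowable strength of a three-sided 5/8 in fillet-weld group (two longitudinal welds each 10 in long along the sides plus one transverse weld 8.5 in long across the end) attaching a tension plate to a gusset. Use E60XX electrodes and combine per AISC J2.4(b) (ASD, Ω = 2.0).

R_n/Ω ≈ 237 kip

E60XX → F_EXX = 60 ksi.
t_e = 0.707 × 0.625 = 0.4419 in.
R_nwl = 0.6 × 60 × 0.4419 × 20 = 318.1 kip (longitudinal, 2 welds).
R_nwt = 0.6 × 60 × 0.4419 × 8.5 = 135.2 kip (transverse, base value).
(i) R_nwl + R_nwt = 453.4 kip; (ii) 0.85 R_nwl + 1.5 R_nwt = 473.2 kip.
R_n = max = 473.2 kip [governs: (ii)]; R_n/Ω = 236.6 kip.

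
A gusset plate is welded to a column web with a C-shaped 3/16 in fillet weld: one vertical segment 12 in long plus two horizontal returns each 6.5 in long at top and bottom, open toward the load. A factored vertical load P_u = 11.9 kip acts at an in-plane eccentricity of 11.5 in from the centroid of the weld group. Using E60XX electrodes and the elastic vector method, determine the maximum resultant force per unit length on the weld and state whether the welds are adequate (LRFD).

E60XX → F_EXX = 60 ksi.
Total weld length L_w = 25 in. Treat welds as unit-width lines.
Centroid: x̄ = 2×6.5×3.25 / 25 = 1.69 in from the vertical weld.
Polar moment about centroid: J = I_x + I_y = [12³/12 + 2×6.5×6²] + [12×1.69² + 2(6.5³/12 + 6.5×1.56²)] = 723.7 in³.
Direct shear f_v = P/L_w = 11.9 / 25 = 0.476 kip/in (vertical).
Torsion M = P·e = 11.9 × 11.5 = 136.85 kip·in.
Critical point at (x, y) = (4.81, 6) from centroid. f_tx = M·y/J = 1.135 kip/in; f_ty = M·x/J = 0.9096 kip/in.
Resultant f_max = √[f_tx² + (f_v + f_ty)²] = √[1.135² + (0.476 + 0.9096)²] = 1.791 kip/in.
Capacity per unit length: φr_n = 0.75 × 0.6 × 60 × (0.707 × 0.1875) = 3.579 kip/in.
1.791 ≤ 3.579 → adequate.

f_max ≈ 1.79 kip/in; adequate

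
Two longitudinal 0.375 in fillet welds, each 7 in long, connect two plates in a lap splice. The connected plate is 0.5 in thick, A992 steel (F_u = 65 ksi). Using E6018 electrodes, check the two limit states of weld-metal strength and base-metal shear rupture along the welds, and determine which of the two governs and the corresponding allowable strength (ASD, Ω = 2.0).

R_n/Ω ≈ 66.8 kips (weld metal governs)

E60XX → F_EXX = 60 ksi.
t_e = 0.707 × 0.375 = 0.2651 in; L = 14 in.
Weld metal: R_n/Ω = (1/2.0) × 0.6 × 60 × 0.2651 × 14 = 66.81 kips.
Base metal (shear rupture): R_n/Ω = (1/2.0) × 0.6 × 65 × 0.5 × 14 = 136.5 kips.
Governing: weld metal.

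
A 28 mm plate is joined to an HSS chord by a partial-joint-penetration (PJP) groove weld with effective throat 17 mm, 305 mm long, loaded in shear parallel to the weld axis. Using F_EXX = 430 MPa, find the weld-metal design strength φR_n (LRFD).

φR_n ≈ 1000 kN

Effective throat (given) t_e = 17 mm.
A_we = 17 × 305 = 5185 mm².
F_nw = 0.6 F_EXX = 258 MPa.
φR_n = 0.75 × 258 × 5185 × 10⁻³ = 1003 kN.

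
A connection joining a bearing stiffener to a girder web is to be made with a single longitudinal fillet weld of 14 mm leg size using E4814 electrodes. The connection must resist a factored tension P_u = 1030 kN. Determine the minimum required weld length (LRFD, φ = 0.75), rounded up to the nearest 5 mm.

L = 485 mm

E48XX → F_EXX = 480 MPa.
Throat t_e = 0.707 × 14 = 9.898 mm.
φr_n = 0.75 × 0.6 × 480 × 9.898 × 10⁻³ = 2.138 kN/mm.
L_req = P_u / φr_n = 1030 / 2.138 = 481.8 mm total.
Round up → use L = 485 mm.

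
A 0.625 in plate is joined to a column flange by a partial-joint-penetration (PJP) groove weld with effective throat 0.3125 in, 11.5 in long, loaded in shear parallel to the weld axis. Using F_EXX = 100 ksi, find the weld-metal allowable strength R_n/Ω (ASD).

R_n/Ω ≈ 108 kips

Effective throat (given) t_e = 0.3125 in.
A_we = 0.3125 × 11.5 = 3.594 in².
F_nw = 0.6 F_EXX = 60 ksi.
R_n/Ω = (60 × 3.594) / 2.0 = 107.8 kips.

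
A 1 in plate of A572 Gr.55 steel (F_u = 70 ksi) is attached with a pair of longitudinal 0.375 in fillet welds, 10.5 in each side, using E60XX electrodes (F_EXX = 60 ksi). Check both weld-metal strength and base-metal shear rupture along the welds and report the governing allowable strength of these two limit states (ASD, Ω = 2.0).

R_n/Ω ≈ 100 kip (weld metal governs)

t_e = 0.707 × 0.375 = 0.2651 in; L = 21 in.
Weld metal: R_n/Ω = (1/2.0) × 0.6 × 60 × 0.2651 × 21 = 100.2 kip.
Base metal (shear rupture): R_n/Ω = (1/2.0) × 0.6 × 70 × 1 × 21 = 441 kip.
Governing: weld metal.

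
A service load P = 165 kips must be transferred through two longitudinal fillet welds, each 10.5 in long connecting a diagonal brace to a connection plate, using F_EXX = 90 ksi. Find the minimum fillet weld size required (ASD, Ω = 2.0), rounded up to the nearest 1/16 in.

Total weld length L = 21 in.
Required throat t_e = P × Ω / (0.6 F_EXX × L) = 165 × 2.0 / (0.6 × 90 × 21) = 0.291 in.
Required leg w = t_e / 0.707 = 0.4116 in → use 7/16 in.

w = 7/16 in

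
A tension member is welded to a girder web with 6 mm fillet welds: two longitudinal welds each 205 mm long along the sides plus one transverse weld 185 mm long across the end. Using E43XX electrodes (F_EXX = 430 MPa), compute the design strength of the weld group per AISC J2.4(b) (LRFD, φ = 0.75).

t_e = 0.707 × 6 = 4.242 mm.
R_nwl = 0.6 × 430 × 4.242 × 410 × 10⁻³ = 448.7 kN (longitudinal, 2 welds).
R_nwt = 0.6 × 430 × 4.242 × 185 × 10⁻³ = 202.5 kN (transverse, base value).
(i) R_nwl + R_nwt = 651.2 kN; (ii) 0.85 R_nwl + 1.5 R_nwt = 685.1 kN.
R_n = max = 685.1 kN [governs: (ii)]; φR_n = 513.8 kN.

φR_n ≈ 514 kN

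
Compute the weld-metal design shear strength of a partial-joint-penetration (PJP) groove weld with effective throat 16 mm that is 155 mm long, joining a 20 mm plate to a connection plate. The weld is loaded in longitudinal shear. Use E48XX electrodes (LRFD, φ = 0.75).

φR_n ≈ 536 kN

E48XX → F_EXX = 480 MPa.
Effective throat (given) t_e = 16 mm.
A_we = 16 × 155 = 2480 mm².
F_nw = 0.6 F_EXX = 288 MPa.
φR_n = 0.75 × 288 × 2480 × 10⁻³ = 535.7 kN.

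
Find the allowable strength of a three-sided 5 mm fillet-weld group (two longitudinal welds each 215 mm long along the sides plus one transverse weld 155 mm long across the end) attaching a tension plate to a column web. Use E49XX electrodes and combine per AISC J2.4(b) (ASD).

R_n/Ω ≈ 311 kN

E49XX → F_EXX = 490 MPa.
t_e = 0.707 × 5 = 3.535 mm.
R_nwl = 0.6 × 490 × 3.535 × 430 × 10⁻³ = 446.9 kN (longitudinal, 2 welds).
R_nwt = 0.6 × 490 × 3.535 × 155 × 10⁻³ = 161.1 kN (transverse, base value).
(i) R_nwl + R_nwt = 608 kN; (ii) 0.85 R_nwl + 1.5 R_nwt = 621.5 kN.
R_n = max = 621.5 kN [governs: (ii)]; R_n/Ω = 310.7 kN.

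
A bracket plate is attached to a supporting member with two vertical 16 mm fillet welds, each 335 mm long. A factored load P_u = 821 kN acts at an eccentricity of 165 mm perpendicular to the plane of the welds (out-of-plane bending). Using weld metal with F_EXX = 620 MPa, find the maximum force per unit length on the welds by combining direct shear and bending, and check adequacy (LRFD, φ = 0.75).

L_w = 2 × 335 = 670 mm; section modulus (unit throat) S = 2 × L²/6 = 37410 mm².
Direct shear f_v = P/L_w = 821×10³/670 = 1225 N/mm.
Moment M = P × e = 821×10³ × 165 = 135460000 N·mm; bending f_b = M/S = 3621 N/mm.
f_max = √(f_v² + f_b²) = √(1225² + 3621²) = 3823 N/mm.
φr_n = 0.75 × 0.6 × 620 × (0.707 × 16) = 3156 N/mm → NOT adequate.

f_max ≈ 3820 N/mm; NOT adequate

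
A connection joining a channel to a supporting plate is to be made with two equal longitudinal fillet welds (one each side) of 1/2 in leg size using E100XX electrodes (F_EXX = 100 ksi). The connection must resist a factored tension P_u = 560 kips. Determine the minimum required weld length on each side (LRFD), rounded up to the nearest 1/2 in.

L = 18 in on each side

Throat t_e = 0.707 × 0.5 = 0.3535 in.
φr_n = 0.75 × 0.6 × 100 × 0.3535 = 15.91 kips/in.
L_req = P_u / φr_n = 560 / 15.91 = 35.2 in total.
Per side: 35.2 / 2 = 17.6 in.
Round up → use L = 18 in on each side.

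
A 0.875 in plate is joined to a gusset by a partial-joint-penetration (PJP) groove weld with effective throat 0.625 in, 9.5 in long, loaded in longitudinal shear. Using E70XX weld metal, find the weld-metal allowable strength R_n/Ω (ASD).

E70XX → F_EXX = 70 ksi.
Effective throat (given) t_e = 0.625 in.
A_we = 0.625 × 9.5 = 5.938 in².
F_nw = 0.6 F_EXX = 42 ksi.
R_n/Ω = (42 × 5.938) / 2.0 = 124.7 kip.

R_n/Ω ≈ 125 kip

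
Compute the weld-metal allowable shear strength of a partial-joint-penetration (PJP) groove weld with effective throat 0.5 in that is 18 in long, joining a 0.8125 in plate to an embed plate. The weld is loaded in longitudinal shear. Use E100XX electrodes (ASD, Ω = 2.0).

E100XX → F_EXX = 100 ksi.
Effective throat (given) t_e = 0.5 in.
A_we = 0.5 × 18 = 9 in².
F_nw = 0.6 F_EXX = 60 ksi.
R_n/Ω = (60 × 9) / 2.0 = 270 kips.

R_n/Ω ≈ 270 kips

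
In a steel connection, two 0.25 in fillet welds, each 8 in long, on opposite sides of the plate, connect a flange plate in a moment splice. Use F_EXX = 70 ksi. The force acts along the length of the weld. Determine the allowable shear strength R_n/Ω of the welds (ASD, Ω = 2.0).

Effective throat t_e = 0.707 × 0.25 = 0.1767 in.
Total length L = 16 in; A_we = 0.1767 × 16 = 2.828 in².
F_nw = 0.6 F_EXX = 0.6 × 70 = 42 ksi.
R_n = 42 × 2.828 = 118.8 kips; R_n/Ω = 118.8/2.0 = 59.39 kips.

R_n/Ω ≈ 59.4 kips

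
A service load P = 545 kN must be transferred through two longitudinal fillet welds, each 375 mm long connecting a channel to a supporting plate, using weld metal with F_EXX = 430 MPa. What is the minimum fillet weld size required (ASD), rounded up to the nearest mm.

Total weld length L = 750 mm.
Required throat t_e = P × Ω / (0.6 F_EXX × L) = 545 × 2.0 / (0.6 × 430 × 750 × 10⁻³) = 5.633 mm.
Required leg w = t_e / 0.707 = 7.968 mm → use 8 mm.

w = 8 mm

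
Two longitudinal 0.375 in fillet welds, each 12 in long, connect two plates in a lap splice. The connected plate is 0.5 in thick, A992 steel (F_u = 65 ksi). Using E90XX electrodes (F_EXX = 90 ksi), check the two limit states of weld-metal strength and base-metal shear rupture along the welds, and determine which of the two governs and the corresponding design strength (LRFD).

t_e = 0.707 × 0.375 = 0.2651 in; L = 24 in.
Weld metal: φR_n = 0.75 × 0.6 × 90 × 0.2651 × 24 = 257.7 kip.
Base metal (shear rupture): φR_n = 0.75 × 0.6 × 65 × 0.5 × 24 = 351 kip.
Governing: weld metal.

φR_n ≈ 258 kip (weld metal governs)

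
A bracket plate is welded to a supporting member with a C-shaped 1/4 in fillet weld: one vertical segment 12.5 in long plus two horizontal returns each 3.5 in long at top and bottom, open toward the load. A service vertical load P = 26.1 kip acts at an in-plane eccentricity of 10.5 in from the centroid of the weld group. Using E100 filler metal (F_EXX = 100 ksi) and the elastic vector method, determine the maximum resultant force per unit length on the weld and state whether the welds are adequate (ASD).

Total weld length L_w = 19.5 in. Treat welds as unit-width lines.
Centroid: x̄ = 2×3.5×1.75 / 19.5 = 0.6282 in from the vertical weld.
Polar moment about centroid: J = I_x + I_y = [12.5³/12 + 2×3.5×6.25²] + [12.5×0.6282² + 2(3.5³/12 + 3.5×1.122²)] = 457.1 in³.
Direct shear f_v = P/L_w = 26.1 / 19.5 = 1.338 kip/in (vertical).
Torsion M = P·e = 26.1 × 10.5 = 274.05 kip·in.
Critical point at (x, y) = (2.872, 6.25) from centroid. f_tx = M·y/J = 3.747 kip/in; f_ty = M·x/J = 1.722 kip/in.
Resultant f_max = √[f_tx² + (f_v + f_ty)²] = √[3.747² + (1.338 + 1.722)²] = 4.838 kip/in.
Capacity per unit length: r_n/Ω = (1/2.0) × 0.6 × 100 × (0.707 × 0.25) = 5.302 kip/in.
4.838 ≤ 5.302 → adequate.

f_max ≈ 4.84 kip/in; adequate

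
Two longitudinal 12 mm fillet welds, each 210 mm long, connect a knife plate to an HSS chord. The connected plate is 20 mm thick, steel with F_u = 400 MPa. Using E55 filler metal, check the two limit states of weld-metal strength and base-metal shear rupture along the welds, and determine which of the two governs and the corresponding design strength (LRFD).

E55XX → F_EXX = 550 MPa.
t_e = 0.707 × 12 = 8.484 mm; L = 420 mm.
Weld metal: φR_n = 0.75 × 0.6 × 550 × 8.484 × 420 × 10⁻³ = 881.9 kN.
Base metal (shear rupture): φR_n = 0.75 × 0.6 × 400 × 20 × 420 × 10⁻³ = 1512 kN.
Governing: weld metal.

φR_n ≈ 882 kN (weld metal governs)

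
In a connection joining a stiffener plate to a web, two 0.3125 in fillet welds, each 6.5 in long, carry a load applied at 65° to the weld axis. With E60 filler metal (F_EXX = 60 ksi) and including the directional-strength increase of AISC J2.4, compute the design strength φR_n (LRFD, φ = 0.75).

t_e = 0.707 × 0.3125 = 0.2209 in; A_we = 0.2209 × 13 = 2.872 in².
Directional factor: 1.0 + 0.5 sin^1.5(65°) = 1.431.
F_nw = 0.6 × 60 × 1.431 = 51.53 ksi.
φR_n = 0.75 × 51.53 × 2.872 = 111 kips.

φR_n ≈ 111 kips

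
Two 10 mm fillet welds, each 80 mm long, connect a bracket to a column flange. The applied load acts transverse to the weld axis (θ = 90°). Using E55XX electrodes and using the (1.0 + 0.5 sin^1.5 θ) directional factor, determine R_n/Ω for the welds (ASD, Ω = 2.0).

E55XX → F_EXX = 550 MPa.
t_e = 0.707 × 10 = 7.07 mm; A_we = 7.07 × 160 = 1131 mm².
Directional factor: 1.0 + 0.5 sin^1.5(90°) = 1.5.
F_nw = 0.6 × 550 × 1.5 = 495 MPa.
R_n/Ω = (495 × 1131) / 2.0 × 10⁻³ = 280 kN.

R_n/Ω ≈ 280 kN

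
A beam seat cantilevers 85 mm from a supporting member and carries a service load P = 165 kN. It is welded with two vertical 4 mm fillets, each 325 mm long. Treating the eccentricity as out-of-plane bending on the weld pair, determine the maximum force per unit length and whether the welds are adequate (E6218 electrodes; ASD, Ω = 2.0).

f_max ≈ 472 N/mm; adequate

E62XX → F_EXX = 620 MPa.
L_w = 2 × 325 = 650 mm; section modulus (unit throat) S = 2 × L²/6 = 35210 mm².
Direct shear f_v = P/L_w = 165×10³/650 = 253.8 N/mm.
Moment M = P × e = 165×10³ × 85 = 14025000 N·mm; bending f_b = M/S = 398.3 N/mm.
f_max = √(f_v² + f_b²) = √(253.8² + 398.3²) = 472.4 N/mm.
r_n/Ω = (1/2.0) × 0.6 × 620 × (0.707 × 4) = 526 N/mm → adequate.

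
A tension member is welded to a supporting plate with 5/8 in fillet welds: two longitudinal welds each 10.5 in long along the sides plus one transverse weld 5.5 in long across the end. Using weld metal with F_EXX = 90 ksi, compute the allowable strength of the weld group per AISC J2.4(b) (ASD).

t_e = 0.707 × 0.625 = 0.4419 in.
R_nwl = 0.6 × 90 × 0.4419 × 21 = 501.1 kip (longitudinal, 2 welds).
R_nwt = 0.6 × 90 × 0.4419 × 5.5 = 131.2 kip (transverse, base value).
(i) R_nwl + R_nwt = 632.3 kip; (ii) 0.85 R_nwl + 1.5 R_nwt = 622.8 kip.
R_n = max = 632.3 kip [governs: (i)]; R_n/Ω = 316.2 kip.

R_n/Ω ≈ 316 kip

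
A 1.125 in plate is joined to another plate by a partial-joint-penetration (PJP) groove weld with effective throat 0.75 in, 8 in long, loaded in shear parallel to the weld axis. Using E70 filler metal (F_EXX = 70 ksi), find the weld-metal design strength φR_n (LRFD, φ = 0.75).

φR_n ≈ 189 kip

Effective throat (given) t_e = 0.75 in.
A_we = 0.75 × 8 = 6 in².
F_nw = 0.6 F_EXX = 42 ksi.
φR_n = 0.75 × 42 × 6 = 189 kip.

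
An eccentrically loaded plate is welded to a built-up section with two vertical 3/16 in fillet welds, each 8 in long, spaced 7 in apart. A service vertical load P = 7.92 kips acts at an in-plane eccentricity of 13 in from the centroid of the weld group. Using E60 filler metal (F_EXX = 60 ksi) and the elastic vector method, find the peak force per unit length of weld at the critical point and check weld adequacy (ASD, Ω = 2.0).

f_max ≈ 2.3 kip/in; adequate

Total weld length L_w = 16 in. Treat welds as unit-width lines.
Polar moment about centroid: J = 2[d³/12 + d(b/2)²] = 2[8³/12 + 8×3.5²] = 281.3 in³.
Direct shear f_v = P/L_w = 7.92 / 16 = 0.495 kip/in (vertical).
Torsion M = P·e = 7.92 × 13 = 102.96 kip·in.
Critical point at (x, y) = (3.5, 4) from centroid. f_tx = M·y/J = 1.464 kip/in; f_ty = M·x/J = 1.281 kip/in.
Resultant f_max = √[f_tx² + (f_v + f_ty)²] = √[1.464² + (0.495 + 1.281)²] = 2.301 kip/in.
Capacity per unit length: r_n/Ω = (1/2.0) × 0.6 × 60 × (0.707 × 0.1875) = 2.386 kip/in.
2.301 ≤ 2.386 → adequate.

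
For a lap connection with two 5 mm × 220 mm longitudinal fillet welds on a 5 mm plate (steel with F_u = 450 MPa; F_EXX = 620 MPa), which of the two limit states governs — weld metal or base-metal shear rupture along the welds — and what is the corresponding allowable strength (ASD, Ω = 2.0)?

t_e = 0.707 × 5 = 3.535 mm; L = 440 mm.
Weld metal: R_n/Ω = (1/2.0) × 0.6 × 620 × 3.535 × 440 × 10⁻³ = 289.3 kN.
Base metal (shear rupture): R_n/Ω = (1/2.0) × 0.6 × 450 × 5 × 440 × 10⁻³ = 297 kN.
Governing: weld metal.

R_n/Ω ≈ 289 kN (weld metal governs)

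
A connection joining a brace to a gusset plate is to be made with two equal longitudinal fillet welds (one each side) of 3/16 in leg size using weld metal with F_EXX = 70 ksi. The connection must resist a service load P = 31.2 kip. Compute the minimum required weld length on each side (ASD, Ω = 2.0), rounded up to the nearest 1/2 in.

Throat t_e = 0.707 × 0.1875 = 0.1326 in.
r_n/Ω = (0.6 × 70 × 0.1326) / 2.0 = 2.784 kip/in.
L_req = P / (r_n/Ω) = 31.2 / 2.784 = 11.21 in total.
Per side: 11.21 / 2 = 5.604 in.
Round up → use L = 6 in on each side.

L = 6 in on each side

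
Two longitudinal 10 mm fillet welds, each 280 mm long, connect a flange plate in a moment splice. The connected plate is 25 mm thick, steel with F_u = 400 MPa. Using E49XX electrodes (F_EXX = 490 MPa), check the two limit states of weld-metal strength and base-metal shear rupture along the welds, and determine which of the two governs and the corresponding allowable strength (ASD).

R_n/Ω ≈ 582 kN (weld metal governs)

t_e = 0.707 × 10 = 7.07 mm; L = 560 mm.
Weld metal: R_n/Ω = (1/2.0) × 0.6 × 490 × 7.07 × 560 × 10⁻³ = 582 kN.
Base metal (shear rupture): R_n/Ω = (1/2.0) × 0.6 × 400 × 25 × 560 × 10⁻³ = 1680 kN.
Governing: weld metal.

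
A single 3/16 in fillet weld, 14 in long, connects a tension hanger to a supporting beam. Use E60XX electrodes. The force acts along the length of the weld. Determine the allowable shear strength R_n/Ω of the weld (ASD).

R_n/Ω ≈ 33.4 kips

E60XX → F_EXX = 60 ksi.
Effective throat t_e = 0.707 × 0.1875 = 0.1326 in.
Total length L = 14 in; A_we = 0.1326 × 14 = 1.856 in².
F_nw = 0.6 F_EXX = 0.6 × 60 = 36 ksi.
R_n = 36 × 1.856 = 66.81 kips; R_n/Ω = 66.81/2.0 = 33.41 kips.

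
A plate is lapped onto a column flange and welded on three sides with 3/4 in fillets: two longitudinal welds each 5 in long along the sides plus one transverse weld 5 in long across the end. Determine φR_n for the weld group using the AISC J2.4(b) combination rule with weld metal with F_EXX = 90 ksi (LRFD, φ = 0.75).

t_e = 0.707 × 0.75 = 0.5302 in.
R_nwl = 0.6 × 90 × 0.5302 × 10 = 286.3 kip (longitudinal, 2 welds).
R_nwt = 0.6 × 90 × 0.5302 × 5 = 143.2 kip (transverse, base value).
(i) R_nwl + R_nwt = 429.5 kip; (ii) 0.85 R_nwl + 1.5 R_nwt = 458.1 kip.
R_n = max = 458.1 kip [governs: (ii)]; φR_n = 343.6 kip.

φR_n ≈ 344 kip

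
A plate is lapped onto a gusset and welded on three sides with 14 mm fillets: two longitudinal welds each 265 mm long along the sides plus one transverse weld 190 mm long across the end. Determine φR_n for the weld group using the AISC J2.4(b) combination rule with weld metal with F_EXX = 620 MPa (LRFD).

t_e = 0.707 × 14 = 9.898 mm.
R_nwl = 0.6 × 620 × 9.898 × 530 × 10⁻³ = 1951 kN (longitudinal, 2 welds).
R_nwt = 0.6 × 620 × 9.898 × 190 × 10⁻³ = 699.6 kN (transverse, base value).
(i) R_nwl + R_nwt = 2651 kN; (ii) 0.85 R_nwl + 1.5 R_nwt = 2708 kN.
R_n = max = 2708 kN [governs: (ii)]; φR_n = 2031 kN.

φR_n ≈ 2030 kN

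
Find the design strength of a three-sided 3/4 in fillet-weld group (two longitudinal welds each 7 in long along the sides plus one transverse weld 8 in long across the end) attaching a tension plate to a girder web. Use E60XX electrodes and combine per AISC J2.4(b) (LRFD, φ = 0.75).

E60XX → F_EXX = 60 ksi.
t_e = 0.707 × 0.75 = 0.5302 in.
R_nwl = 0.6 × 60 × 0.5302 × 14 = 267.2 kips (longitudinal, 2 welds).
R_nwt = 0.6 × 60 × 0.5302 × 8 = 152.7 kips (transverse, base value).
(i) R_nwl + R_nwt = 420 kips; (ii) 0.85 R_nwl + 1.5 R_nwt = 456.2 kips.
R_n = max = 456.2 kips [governs: (ii)]; φR_n = 342.2 kips.

φR_n ≈ 342 kips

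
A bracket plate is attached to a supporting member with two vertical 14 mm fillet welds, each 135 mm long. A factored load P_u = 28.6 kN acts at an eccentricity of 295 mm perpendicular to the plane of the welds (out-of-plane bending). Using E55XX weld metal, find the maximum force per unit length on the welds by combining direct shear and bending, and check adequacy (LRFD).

E55XX → F_EXX = 550 MPa.
L_w = 2 × 135 = 270 mm; section modulus (unit throat) S = 2 × L²/6 = 6075 mm².
Direct shear f_v = P/L_w = 28.6×10³/270 = 105.9 N/mm.
Moment M = P × e = 28.6×10³ × 295 = 8437000 N·mm; bending f_b = M/S = 1389 N/mm.
f_max = √(f_v² + f_b²) = √(105.9² + 1389²) = 1393 N/mm.
φr_n = 0.75 × 0.6 × 550 × (0.707 × 14) = 2450 N/mm → adequate.

f_max ≈ 1390 N/mm; adequate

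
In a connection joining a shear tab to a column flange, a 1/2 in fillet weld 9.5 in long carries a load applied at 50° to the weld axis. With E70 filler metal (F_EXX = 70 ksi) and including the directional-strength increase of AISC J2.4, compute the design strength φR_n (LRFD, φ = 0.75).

t_e = 0.707 × 0.5 = 0.3535 in; A_we = 0.3535 × 9.5 = 3.358 in².
Directional factor: 1.0 + 0.5 sin^1.5(50°) = 1.335.
F_nw = 0.6 × 70 × 1.335 = 56.08 ksi.
φR_n = 0.75 × 56.08 × 3.358 = 141.2 kip.

φR_n ≈ 141 kip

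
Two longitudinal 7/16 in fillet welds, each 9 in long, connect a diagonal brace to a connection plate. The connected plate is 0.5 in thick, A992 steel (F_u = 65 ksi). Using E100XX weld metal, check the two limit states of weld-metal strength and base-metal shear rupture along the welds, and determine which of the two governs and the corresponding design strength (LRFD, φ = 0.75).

E100XX → F_EXX = 100 ksi.
t_e = 0.707 × 0.4375 = 0.3093 in; L = 18 in.
Weld metal: φR_n = 0.75 × 0.6 × 100 × 0.3093 × 18 = 250.5 kips.
Base metal (shear rupture): φR_n = 0.75 × 0.6 × 65 × 0.5 × 18 = 263.2 kips.
Governing: weld metal.

φR_n ≈ 251 kips (weld metal governs)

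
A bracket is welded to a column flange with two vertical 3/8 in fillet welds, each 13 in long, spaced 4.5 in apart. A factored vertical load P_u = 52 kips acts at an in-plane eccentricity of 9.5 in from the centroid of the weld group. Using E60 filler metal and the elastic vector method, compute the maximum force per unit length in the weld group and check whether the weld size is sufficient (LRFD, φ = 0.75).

f_max ≈ 7.72 kip/in; NOT adequate

E60XX → F_EXX = 60 ksi.
Total weld length L_w = 26 in. Treat welds as unit-width lines.
Polar moment about centroid: J = 2[d³/12 + d(b/2)²] = 2[13³/12 + 13×2.25²] = 497.8 in³.
Direct shear f_v = P/L_w = 52 / 26 = 2 kip/in (vertical).
Torsion M = P·e = 52 × 9.5 = 494 kip·in.
Critical point at (x, y) = (2.25, 6.5) from centroid. f_tx = M·y/J = 6.45 kip/in; f_ty = M·x/J = 2.233 kip/in.
Resultant f_max = √[f_tx² + (f_v + f_ty)²] = √[6.45² + (2 + 2.233)²] = 7.715 kip/in.
Capacity per unit length: φr_n = 0.75 × 0.6 × 60 × (0.707 × 0.375) = 7.158 kip/in.
7.715 > 7.158 → NOT adequate.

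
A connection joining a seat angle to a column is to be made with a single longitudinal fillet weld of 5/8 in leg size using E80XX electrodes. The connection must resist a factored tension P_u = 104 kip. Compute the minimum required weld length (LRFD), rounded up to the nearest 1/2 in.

L = 7 in

E80XX → F_EXX = 80 ksi.
Throat t_e = 0.707 × 0.625 = 0.4419 in.
φr_n = 0.75 × 0.6 × 80 × 0.4419 = 15.91 kip/in.
L_req = P_u / φr_n = 104 / 15.91 = 6.538 in total.
Round up → use L = 7 in.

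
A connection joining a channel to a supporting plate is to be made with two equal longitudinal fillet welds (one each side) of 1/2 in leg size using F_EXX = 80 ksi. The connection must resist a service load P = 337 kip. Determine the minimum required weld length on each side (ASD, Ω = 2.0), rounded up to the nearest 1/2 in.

Throat t_e = 0.707 × 0.5 = 0.3535 in.
r_n/Ω = (0.6 × 80 × 0.3535) / 2.0 = 8.484 kip/in.
L_req = P / (r_n/Ω) = 337 / 8.484 = 39.72 in total.
Per side: 39.72 / 2 = 19.86 in.
Round up → use L = 20 in on each side.

L = 20 in on each side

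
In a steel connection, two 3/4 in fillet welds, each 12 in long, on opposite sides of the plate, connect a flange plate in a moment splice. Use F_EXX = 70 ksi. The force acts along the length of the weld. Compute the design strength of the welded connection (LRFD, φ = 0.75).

φR_n ≈ 401 kips

Effective throat t_e = 0.707 × 0.75 = 0.5302 in.
Total length L = 24 in; A_we = 0.5302 × 24 = 12.73 in².
F_nw = 0.6 F_EXX = 0.6 × 70 = 42 ksi.
φR_n = 0.75 × 42 × 12.73 = 400.9 kips.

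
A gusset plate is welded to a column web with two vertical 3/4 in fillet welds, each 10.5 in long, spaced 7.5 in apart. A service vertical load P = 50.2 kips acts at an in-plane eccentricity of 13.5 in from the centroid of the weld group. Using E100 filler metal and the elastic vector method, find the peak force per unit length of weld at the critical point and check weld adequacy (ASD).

E100XX → F_EXX = 100 ksi.
Total weld length L_w = 21 in. Treat welds as unit-width lines.
Polar moment about centroid: J = 2[d³/12 + d(b/2)²] = 2[10.5³/12 + 10.5×3.75²] = 488.2 in³.
Direct shear f_v = P/L_w = 50.2 / 21 = 2.39 kip/in (vertical).
Torsion M = P·e = 50.2 × 13.5 = 677.7 kip·in.
Critical point at (x, y) = (3.75, 5.25) from centroid. f_tx = M·y/J = 7.287 kip/in; f_ty = M·x/J = 5.205 kip/in.
Resultant f_max = √[f_tx² + (f_v + f_ty)²] = √[7.287² + (2.39 + 5.205)²] = 10.53 kip/in.
Capacity per unit length: r_n/Ω = (1/2.0) × 0.6 × 100 × (0.707 × 0.75) = 15.91 kip/in.
10.53 ≤ 15.91 → adequate.

f_max ≈ 10.5 kip/in; adequate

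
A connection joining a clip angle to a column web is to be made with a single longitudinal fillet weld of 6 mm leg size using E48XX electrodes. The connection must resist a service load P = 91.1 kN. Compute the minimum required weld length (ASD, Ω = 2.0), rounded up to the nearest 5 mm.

E48XX → F_EXX = 480 MPa.
Throat t_e = 0.707 × 6 = 4.242 mm.
r_n/Ω = (0.6 × 480 × 4.242) / 2.0 = 610.8 N/mm = 0.6108 kN/mm.
L_req = P / (r_n/Ω) = 91.1 / 0.6108 = 149.1 mm total.
Round up → use L = 150 mm.

L = 150 mm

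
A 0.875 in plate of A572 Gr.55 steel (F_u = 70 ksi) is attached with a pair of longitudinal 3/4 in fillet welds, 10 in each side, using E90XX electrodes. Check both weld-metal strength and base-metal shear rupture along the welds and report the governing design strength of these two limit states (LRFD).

E90XX → F_EXX = 90 ksi.
t_e = 0.707 × 0.75 = 0.5302 in; L = 20 in.
Weld metal: φR_n = 0.75 × 0.6 × 90 × 0.5302 × 20 = 429.5 kip.
Base metal (shear rupture): φR_n = 0.75 × 0.6 × 70 × 0.875 × 20 = 551.2 kip.
Governing: weld metal.

φR_n ≈ 430 kip (weld metal governs)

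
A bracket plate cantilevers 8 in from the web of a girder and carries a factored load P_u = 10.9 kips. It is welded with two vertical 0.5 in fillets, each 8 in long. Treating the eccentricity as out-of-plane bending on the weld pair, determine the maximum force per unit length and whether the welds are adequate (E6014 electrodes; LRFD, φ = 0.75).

f_max ≈ 4.14 kip/in; adequate

E60XX → F_EXX = 60 ksi.
L_w = 2 × 8 = 16 in; section modulus (unit throat) S = 2 × L²/6 = 21.33 in².
Direct shear f_v = P/L_w = 10.9/16 = 0.6813 kip/in.
Moment M = P × e = 10.9 × 8 = 87.2 kip·in; bending f_b = M/S = 4.088 kip/in.
f_max = √(f_v² + f_b²) = √(0.6813² + 4.088²) = 4.144 kip/in.
φr_n = 0.75 × 0.6 × 60 × (0.707 × 0.5) = 9.544 kip/in → adequate.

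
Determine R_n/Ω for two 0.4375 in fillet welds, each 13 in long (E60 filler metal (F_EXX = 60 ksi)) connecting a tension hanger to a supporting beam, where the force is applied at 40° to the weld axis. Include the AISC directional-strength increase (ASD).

R_n/Ω ≈ 182 kips

t_e = 0.707 × 0.4375 = 0.3093 in; A_we = 0.3093 × 26 = 8.042 in².
Directional factor: 1.0 + 0.5 sin^1.5(40°) = 1.258.
F_nw = 0.6 × 60 × 1.258 = 45.28 ksi.
R_n/Ω = (45.28 × 8.042) / 2.0 = 182.1 kips.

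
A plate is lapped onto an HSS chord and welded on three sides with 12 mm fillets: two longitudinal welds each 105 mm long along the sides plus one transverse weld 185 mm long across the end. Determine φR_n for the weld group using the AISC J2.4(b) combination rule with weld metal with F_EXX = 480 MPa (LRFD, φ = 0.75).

φR_n ≈ 836 kN

t_e = 0.707 × 12 = 8.484 mm.
R_nwl = 0.6 × 480 × 8.484 × 210 × 10⁻³ = 513.1 kN (longitudinal, 2 welds).
R_nwt = 0.6 × 480 × 8.484 × 185 × 10⁻³ = 452 kN (transverse, base value).
(i) R_nwl + R_nwt = 965.1 kN; (ii) 0.85 R_nwl + 1.5 R_nwt = 1114 kN.
R_n = max = 1114 kN [governs: (ii)]; φR_n = 835.6 kN.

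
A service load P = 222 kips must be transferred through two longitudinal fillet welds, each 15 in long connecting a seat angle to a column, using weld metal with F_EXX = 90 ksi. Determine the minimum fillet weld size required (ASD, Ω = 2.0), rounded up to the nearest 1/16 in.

w = 7/16 in

Total weld length L = 30 in.
Required throat t_e = P × Ω / (0.6 F_EXX × L) = 222 × 2.0 / (0.6 × 90 × 30) = 0.2741 in.
Required leg w = t_e / 0.707 = 0.3877 in → use 7/16 in.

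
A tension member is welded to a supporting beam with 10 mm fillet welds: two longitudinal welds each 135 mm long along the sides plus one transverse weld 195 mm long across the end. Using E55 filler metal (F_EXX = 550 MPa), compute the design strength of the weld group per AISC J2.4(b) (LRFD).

t_e = 0.707 × 10 = 7.07 mm.
R_nwl = 0.6 × 550 × 7.07 × 270 × 10⁻³ = 629.9 kN (longitudinal, 2 welds).
R_nwt = 0.6 × 550 × 7.07 × 195 × 10⁻³ = 455 kN (transverse, base value).
(i) R_nwl + R_nwt = 1085 kN; (ii) 0.85 R_nwl + 1.5 R_nwt = 1218 kN.
R_n = max = 1218 kN [governs: (ii)]; φR_n = 913.4 kN.

φR_n ≈ 913 kN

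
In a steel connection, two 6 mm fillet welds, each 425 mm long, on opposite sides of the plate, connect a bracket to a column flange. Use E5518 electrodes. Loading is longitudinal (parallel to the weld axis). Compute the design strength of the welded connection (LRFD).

E55XX → F_EXX = 550 MPa.
Effective throat t_e = 0.707 × 6 = 4.242 mm.
Total length L = 850 mm; A_we = 4.242 × 850 = 3606 mm².
F_nw = 0.6 F_EXX = 0.6 × 550 = 330 MPa.
φR_n = 0.75 × 330 × 3606 × 10⁻³ = 892.4 kN.

φR_n ≈ 892 kN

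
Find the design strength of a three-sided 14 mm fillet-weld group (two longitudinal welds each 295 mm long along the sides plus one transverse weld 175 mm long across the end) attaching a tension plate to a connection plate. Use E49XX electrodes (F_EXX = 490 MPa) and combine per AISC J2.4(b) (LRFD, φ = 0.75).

t_e = 0.707 × 14 = 9.898 mm.
R_nwl = 0.6 × 490 × 9.898 × 590 × 10⁻³ = 1717 kN (longitudinal, 2 welds).
R_nwt = 0.6 × 490 × 9.898 × 175 × 10⁻³ = 509.3 kN (transverse, base value).
(i) R_nwl + R_nwt = 2226 kN; (ii) 0.85 R_nwl + 1.5 R_nwt = 2223 kN.
R_n = max = 2226 kN [governs: (i)]; φR_n = 1670 kN.

φR_n ≈ 1670 kN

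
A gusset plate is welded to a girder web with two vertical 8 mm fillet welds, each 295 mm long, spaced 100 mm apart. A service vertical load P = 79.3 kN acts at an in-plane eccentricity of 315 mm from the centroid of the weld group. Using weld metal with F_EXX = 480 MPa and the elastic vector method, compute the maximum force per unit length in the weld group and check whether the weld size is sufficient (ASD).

f_max ≈ 730 N/mm; adequate

Total weld length L_w = 590 mm. Treat welds as unit-width lines.
Polar moment about centroid: J = 2[d³/12 + d(b/2)²] = 2[295³/12 + 295×50²] = 5754000 mm³.
Direct shear f_v = P/L_w = 79.3×10³ / 590 = 134.4 N/mm (vertical).
Torsion M = P·e = 79.3×10³ × 315 = 24980000 N·mm.
Critical point at (x, y) = (50, 147.5) from centroid. f_tx = M·y/J = 640.4 N/mm; f_ty = M·x/J = 217.1 N/mm.
Resultant f_max = √[f_tx² + (f_v + f_ty)²] = √[640.4² + (134.4 + 217.1)²] = 730.5 N/mm.
Capacity per unit length: r_n/Ω = (1/2.0) × 0.6 × 480 × (0.707 × 8) = 814.5 N/mm.
730.5 ≤ 814.5 → adequate.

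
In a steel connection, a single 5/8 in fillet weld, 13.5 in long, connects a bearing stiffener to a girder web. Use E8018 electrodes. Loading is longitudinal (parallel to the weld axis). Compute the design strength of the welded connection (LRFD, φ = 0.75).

φR_n ≈ 215 kips

E80XX → F_EXX = 80 ksi.
Effective throat t_e = 0.707 × 0.625 = 0.4419 in.
Total length L = 13.5 in; A_we = 0.4419 × 13.5 = 5.965 in².
F_nw = 0.6 F_EXX = 0.6 × 80 = 48 ksi.
φR_n = 0.75 × 48 × 5.965 = 214.8 kips.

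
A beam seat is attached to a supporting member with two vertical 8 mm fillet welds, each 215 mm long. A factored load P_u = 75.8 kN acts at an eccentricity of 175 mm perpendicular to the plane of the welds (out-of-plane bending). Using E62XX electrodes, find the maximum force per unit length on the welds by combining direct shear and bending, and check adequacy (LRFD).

f_max ≈ 879 N/mm; adequate

E62XX → F_EXX = 620 MPa.
L_w = 2 × 215 = 430 mm; section modulus (unit throat) S = 2 × L²/6 = 15410 mm².
Direct shear f_v = P/L_w = 75.8×10³/430 = 176.3 N/mm.
Moment M = P × e = 75.8×10³ × 175 = 13265000 N·mm; bending f_b = M/S = 860.9 N/mm.
f_max = √(f_v² + f_b²) = √(176.3² + 860.9²) = 878.8 N/mm.
φr_n = 0.75 × 0.6 × 620 × (0.707 × 8) = 1578 N/mm → adequate.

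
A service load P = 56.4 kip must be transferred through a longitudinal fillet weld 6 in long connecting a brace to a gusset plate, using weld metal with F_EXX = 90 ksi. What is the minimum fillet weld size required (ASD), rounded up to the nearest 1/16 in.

Total weld length L = 6 in.
Required throat t_e = P × Ω / (0.6 F_EXX × L) = 56.4 × 2.0 / (0.6 × 90 × 6) = 0.3481 in.
Required leg w = t_e / 0.707 = 0.4924 in → use 1/2 in.

w = 1/2 in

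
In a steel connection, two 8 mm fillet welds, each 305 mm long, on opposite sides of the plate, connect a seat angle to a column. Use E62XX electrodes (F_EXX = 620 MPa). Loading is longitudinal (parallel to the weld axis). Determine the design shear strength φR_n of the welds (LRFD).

φR_n ≈ 963 kN

Effective throat t_e = 0.707 × 8 = 5.656 mm.
Total length L = 610 mm; A_we = 5.656 × 610 = 3450 mm².
F_nw = 0.6 F_EXX = 0.6 × 620 = 372 MPa.
φR_n = 0.75 × 372 × 3450 × 10⁻³ = 962.6 kN.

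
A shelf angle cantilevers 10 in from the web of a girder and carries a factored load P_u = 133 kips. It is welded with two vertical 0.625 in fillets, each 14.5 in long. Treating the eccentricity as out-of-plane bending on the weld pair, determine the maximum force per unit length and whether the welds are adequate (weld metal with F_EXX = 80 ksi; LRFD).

L_w = 2 × 14.5 = 29 in; section modulus (unit throat) S = 2 × L²/6 = 70.08 in².
Direct shear f_v = P/L_w = 133/29 = 4.586 kip/in.
Moment M = P × e = 133 × 10 = 1330 kip·in; bending f_b = M/S = 18.98 kip/in.
f_max = √(f_v² + f_b²) = √(4.586² + 18.98²) = 19.52 kip/in.
φr_n = 0.75 × 0.6 × 80 × (0.707 × 0.625) = 15.91 kip/in → NOT adequate.

f_max ≈ 19.5 kip/in; NOT adequate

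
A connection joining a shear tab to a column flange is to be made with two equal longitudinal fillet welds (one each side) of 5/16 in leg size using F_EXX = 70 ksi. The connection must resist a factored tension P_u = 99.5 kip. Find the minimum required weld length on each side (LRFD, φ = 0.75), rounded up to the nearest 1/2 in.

L = 7.5 in on each side

Throat t_e = 0.707 × 0.3125 = 0.2209 in.
φr_n = 0.75 × 0.6 × 70 × 0.2209 = 6.96 kip/in.
L_req = P_u / φr_n = 99.5 / 6.96 = 14.3 in total.
Per side: 14.3 / 2 = 7.148 in.
Round up → use L = 7.5 in on each side.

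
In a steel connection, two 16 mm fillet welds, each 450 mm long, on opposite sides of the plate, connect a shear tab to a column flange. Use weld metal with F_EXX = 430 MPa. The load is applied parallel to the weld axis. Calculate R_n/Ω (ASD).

R_n/Ω ≈ 1310 kN

Effective throat t_e = 0.707 × 16 = 11.31 mm.
Total length L = 900 mm; A_we = 11.31 × 900 = 10180 mm².
F_nw = 0.6 F_EXX = 0.6 × 430 = 258 MPa.
R_n = 258 × 10180 × 10⁻³ = 2627 kN; R_n/Ω = 2627/2.0 = 1313 kN.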